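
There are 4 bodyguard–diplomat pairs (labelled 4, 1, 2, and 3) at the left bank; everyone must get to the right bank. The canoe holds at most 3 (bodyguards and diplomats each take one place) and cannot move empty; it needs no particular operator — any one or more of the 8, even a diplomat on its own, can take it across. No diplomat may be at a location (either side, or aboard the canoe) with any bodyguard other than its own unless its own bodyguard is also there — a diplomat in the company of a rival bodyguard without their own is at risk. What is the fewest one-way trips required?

9

Counting alone: each trip to the right bank takes at most 3 across and each return brings at least 1 back, so after t trips out (and t−1 returns) at most 3t − (t−1) of the 8 are across; that first reaches 8 at t = 4, so at least 7 crossings are needed.
The safety rule pushes this higher. Following every safe sequence of crossings, the most of the 8 that can be at the right bank as the canoe arrives there on crossing 7 is 7 — never all 8.
So no plan with fewer than 9 crossings exists, and this one achieves 9:
1. bodyguard 4 and diplomat 4 cross → the right bank.
2. bodyguard 4 crosses ← the left bank.
3. bodyguard 1, bodyguard 4, and diplomat 1 cross → the right bank.
4. bodyguard 4 and diplomat 4 cross ← the left bank.
5. bodyguard 2, bodyguard 3, and bodyguard 4 cross → the right bank.
6. diplomat 1 crosses ← the left bank.
7. diplomat 1 and diplomat 4 cross → the right bank.
8. diplomat 4 crosses ← the left bank.
9. diplomat 2, diplomat 3, and diplomat 4 cross → the right bank.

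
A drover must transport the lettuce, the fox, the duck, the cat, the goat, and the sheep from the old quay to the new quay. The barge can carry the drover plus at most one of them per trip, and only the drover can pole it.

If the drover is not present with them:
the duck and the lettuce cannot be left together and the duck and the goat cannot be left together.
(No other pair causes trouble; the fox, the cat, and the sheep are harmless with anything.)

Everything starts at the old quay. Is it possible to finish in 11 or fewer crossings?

Counting alone: the drover can take at most 1 across per trip to the new quay, so moving all 6 needs at least 6 loaded trips out, with a return between consecutive ones — at least 11 crossings.
The safety rule pushes this higher. Following every safe sequence of crossings, the most of the 6 that can be at the new quay as the barge arrives there on crossing 11 is 5 — never all 6.
So the move cannot be finished within 11 crossings. (The shortest complete plan takes 13:)
1. Drover goes to the new quay with the duck.
2. Drover goes back to the old quay alone.
3. Drover goes to the new quay with the lettuce.
4. Drover goes back to the old quay with the duck.
5. Drover goes to the new quay with the goat.
6. Drover goes back to the old quay alone.
7. Drover goes to the new quay with the fox.
8. Drover goes back to the old quay alone.
9. Drover goes to the new quay with the cat.
10. Drover goes back to the old quay alone.
11. Drover goes to the new quay with the sheep.
12. Drover goes back to the old quay alone.
13. Drover goes to the new quay with the duck.

No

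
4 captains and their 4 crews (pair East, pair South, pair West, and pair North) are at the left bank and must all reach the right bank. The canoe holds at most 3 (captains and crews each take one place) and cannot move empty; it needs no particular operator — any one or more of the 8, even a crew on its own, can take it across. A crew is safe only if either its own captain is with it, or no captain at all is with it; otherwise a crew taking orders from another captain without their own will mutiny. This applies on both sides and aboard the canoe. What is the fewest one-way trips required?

Counting alone: each trip to the right bank takes at most 3 across and each return brings at least 1 back, so after t trips out (and t−1 returns) at most 3t − (t−1) of the 8 are across; that first reaches 8 at t = 4, so at least 7 crossings are needed.
The safety rule pushes this higher. Following every safe sequence of crossings, the most of the 8 that can be at the right bank as the canoe arrives there on crossing 7 is 7 — never all 8.
So no plan with fewer than 9 crossings exists, and this one achieves 9:
1. captain East and crew East cross → the right bank.
2. captain East crosses ← the left bank.
3. captain East, captain South, and crew South cross → the right bank.
4. captain East and crew East cross ← the left bank.
5. captain East, captain North, and captain West cross → the right bank.
6. crew South crosses ← the left bank.
7. crew East and crew South cross → the right bank.
8. crew East crosses ← the left bank.
9. crew East, crew North, and crew West cross → the right bank.

9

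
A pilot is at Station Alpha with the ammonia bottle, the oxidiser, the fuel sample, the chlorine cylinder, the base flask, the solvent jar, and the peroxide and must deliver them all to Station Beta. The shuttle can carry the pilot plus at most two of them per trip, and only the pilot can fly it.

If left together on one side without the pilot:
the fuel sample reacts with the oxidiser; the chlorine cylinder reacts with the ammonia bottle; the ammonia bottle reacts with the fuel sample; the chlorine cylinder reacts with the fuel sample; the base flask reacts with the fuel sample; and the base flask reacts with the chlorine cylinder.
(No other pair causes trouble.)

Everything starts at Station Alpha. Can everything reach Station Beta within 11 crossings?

Yes

Yes — this plan uses 11 crossings (≤ 11):
1. Pilot goes to Station Beta with the chlorine cylinder and the fuel sample.
2. Pilot goes back to Station Alpha with the fuel sample.
3. Pilot goes to Station Beta with the fuel sample and the oxidiser.
4. Pilot goes back to Station Alpha with the fuel sample.
5. Pilot goes to Station Beta with the ammonia bottle and the base flask.
6. Pilot goes back to Station Alpha with the chlorine cylinder.
7. Pilot goes to Station Beta with the fuel sample and the solvent jar.
8. Pilot goes back to Station Alpha with the fuel sample.
9. Pilot goes to Station Beta with the fuel sample and the peroxide.
10. Pilot goes back to Station Alpha with the fuel sample.
11. Pilot goes to Station Beta with the chlorine cylinder and the fuel sample.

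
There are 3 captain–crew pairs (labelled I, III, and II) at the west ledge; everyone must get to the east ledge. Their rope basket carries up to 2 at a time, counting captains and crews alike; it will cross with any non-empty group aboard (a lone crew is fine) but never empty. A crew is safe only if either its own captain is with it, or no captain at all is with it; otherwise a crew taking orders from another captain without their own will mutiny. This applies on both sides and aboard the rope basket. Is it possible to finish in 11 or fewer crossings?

Yes — this plan uses 11 crossings (≤ 11):
1. captain I and crew I cross → the east ledge.
2. captain I crosses ← the west ledge.
3. crew II and crew III cross → the east ledge.
4. crew I crosses ← the west ledge.
5. captain II and captain III cross → the east ledge.
6. captain III and crew III cross ← the west ledge.
7. captain I and captain III cross → the east ledge.
8. crew II crosses ← the west ledge.
9. crew I and crew III cross → the east ledge.
10. captain II crosses ← the west ledge.
11. captain II and crew II cross → the east ledge.

Yes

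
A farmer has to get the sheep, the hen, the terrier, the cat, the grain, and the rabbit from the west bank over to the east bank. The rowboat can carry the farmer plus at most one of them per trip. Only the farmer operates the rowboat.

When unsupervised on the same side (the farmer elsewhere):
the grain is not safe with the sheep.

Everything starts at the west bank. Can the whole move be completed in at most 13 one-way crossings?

Yes

Yes — this plan uses 11 crossings (≤ 13):
1. Farmer goes to the east bank with the sheep.  [the west bank: the cat, the grain, the hen, the rabbit, the terrier | the east bank: the sheep]
2. Farmer goes back to the west bank alone.  [the west bank: the cat, the grain, the hen, the rabbit, the terrier | the east bank: the sheep]
3. Farmer goes to the east bank with the hen.  [the west bank: the cat, the grain, the rabbit, the terrier | the east bank: the hen, the sheep]
4. Farmer goes back to the west bank alone.  [the west bank: the cat, the grain, the rabbit, the terrier | the east bank: the hen, the sheep]
5. Farmer goes to the east bank with the terrier.  [the west bank: the cat, the grain, the rabbit | the east bank: the hen, the sheep, the terrier]
6. Farmer goes back to the west bank alone.  [the west bank: the cat, the grain, the rabbit | the east bank: the hen, the sheep, the terrier]
7. Farmer goes to the east bank with the cat.  [the west bank: the grain, the rabbit | the east bank: the cat, the hen, the sheep, the terrier]
8. Farmer goes back to the west bank alone.  [the west bank: the grain, the rabbit | the east bank: the cat, the hen, the sheep, the terrier]
9. Farmer goes to the east bank with the rabbit.  [the west bank: the grain | the east bank: the cat, the hen, the rabbit, the sheep, the terrier]
10. Farmer goes back to the west bank alone.  [the west bank: the grain | the east bank: the cat, the hen, the rabbit, the sheep, the terrier]
11. Farmer goes to the east bank with the grain.  [the west bank: — | the east bank: the cat, the grain, the hen, the rabbit, the sheep, the terrier]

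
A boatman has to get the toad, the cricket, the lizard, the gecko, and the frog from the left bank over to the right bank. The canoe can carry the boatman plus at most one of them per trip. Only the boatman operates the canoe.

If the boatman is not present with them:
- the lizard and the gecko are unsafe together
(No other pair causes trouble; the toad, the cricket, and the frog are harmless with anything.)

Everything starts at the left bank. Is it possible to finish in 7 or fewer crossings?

No

Counting alone: the boatman can take at most 1 across per trip to the right bank, so moving all 5 needs at least 5 loaded trips out, with a return between consecutive ones — at least 9 crossings.
Since 7 < 9, 7 crossings cannot be enough. (The shortest complete plan in fact takes 9:)
1. Boatman goes to the right bank with the lizard.
2. Boatman goes back to the left bank alone.
3. Boatman goes to the right bank with the toad.
4. Boatman goes back to the left bank alone.
5. Boatman goes to the right bank with the cricket.
6. Boatman goes back to the left bank alone.
7. Boatman goes to the right bank with the frog.
8. Boatman goes back to the left bank alone.
9. Boatman goes to the right bank with the gecko.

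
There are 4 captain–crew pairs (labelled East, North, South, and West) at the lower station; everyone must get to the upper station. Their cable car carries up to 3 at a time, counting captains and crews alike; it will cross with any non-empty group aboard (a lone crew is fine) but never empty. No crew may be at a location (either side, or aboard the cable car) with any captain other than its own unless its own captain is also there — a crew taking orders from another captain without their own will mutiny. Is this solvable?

1. captain East and crew East cross → the upper station.
2. captain East crosses ← the lower station.
3. captain East, captain North, and crew North cross → the upper station.
4. captain East and crew East cross ← the lower station.
5. captain East, captain South, and captain West cross → the upper station.
6. crew North crosses ← the lower station.
7. crew East and crew North cross → the upper station.
8. crew East crosses ← the lower station.
9. crew East, crew South, and crew West cross → the upper station.

Yes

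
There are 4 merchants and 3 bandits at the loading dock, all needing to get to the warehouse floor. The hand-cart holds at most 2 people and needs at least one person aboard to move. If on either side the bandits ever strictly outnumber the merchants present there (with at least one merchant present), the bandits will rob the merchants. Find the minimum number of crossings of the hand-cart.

11

Counting alone: each trip to the warehouse floor takes at most 2 across and each return brings at least 1 back, so after t trips out (and t−1 returns) at most 2t − (t−1) of the 7 are across; that first reaches 7 at t = 6, so at least 11 crossings are needed.
The plan below uses exactly 11 crossings, so it is optimal:
1. 2 bandits → the warehouse floor.  (the loading dock: 4M 1B; the warehouse floor: 0M 2B)
2. 1 bandit ← the loading dock.  (the loading dock: 4M 2B; the warehouse floor: 0M 1B)
3. 2 bandits → the warehouse floor.  (the loading dock: 4M 0B; the warehouse floor: 0M 3B)
4. 1 bandit ← the loading dock.  (the loading dock: 4M 1B; the warehouse floor: 0M 2B)
5. 2 merchants → the warehouse floor.  (the loading dock: 2M 1B; the warehouse floor: 2M 2B)
6. 1 bandit ← the loading dock.  (the loading dock: 2M 2B; the warehouse floor: 2M 1B)
7. 1 merchant and 1 bandit → the warehouse floor.  (the loading dock: 1M 1B; the warehouse floor: 3M 2B)
8. 1 merchant ← the loading dock.  (the loading dock: 2M 1B; the warehouse floor: 2M 2B)
9. 1 merchant and 1 bandit → the warehouse floor.  (the loading dock: 1M 0B; the warehouse floor: 3M 3B)
10. 1 bandit ← the loading dock.  (the loading dock: 1M 1B; the warehouse floor: 3M 2B)
11. 1 merchant and 1 bandit → the warehouse floor.  (the loading dock: 0M 0B; the warehouse floor: 4M 3B)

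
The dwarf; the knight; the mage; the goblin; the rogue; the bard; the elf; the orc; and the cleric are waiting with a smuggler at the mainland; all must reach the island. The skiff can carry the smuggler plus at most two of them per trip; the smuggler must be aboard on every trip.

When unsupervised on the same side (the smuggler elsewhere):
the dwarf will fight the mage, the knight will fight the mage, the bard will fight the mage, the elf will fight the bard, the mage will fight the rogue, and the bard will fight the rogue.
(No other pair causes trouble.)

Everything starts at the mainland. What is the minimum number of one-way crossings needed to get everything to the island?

Counting alone: the smuggler can take at most 2 across per trip to the island, so moving all 9 needs at least 5 loaded trips out, with a return between consecutive ones — at least 9 crossings.
The safety rule pushes this higher. Following every safe sequence of crossings, the most of the 9 that can be at the island as the skiff arrives there on crossings 9, 11, 13 is 6, 7, 8 respectively — never all 9.
So no plan with fewer than 15 crossings exists, and this one achieves 15:
1. Smuggler goes to the island with the bard and the mage.  [the mainland: the cleric, the dwarf, the elf, the goblin, the knight, the orc, the rogue | the island: the bard, the mage]
2. Smuggler goes back to the mainland with the mage.  [the mainland: the cleric, the dwarf, the elf, the goblin, the knight, the mage, the orc, the rogue | the island: the bard]
3. Smuggler goes to the island with the dwarf and the mage.  [the mainland: the cleric, the elf, the goblin, the knight, the orc, the rogue | the island: the bard, the dwarf, the mage]
4. Smuggler goes back to the mainland with the mage.  [the mainland: the cleric, the elf, the goblin, the knight, the mage, the orc, the rogue | the island: the bard, the dwarf]
5. Smuggler goes to the island with the knight and the mage.  [the mainland: the cleric, the elf, the goblin, the orc, the rogue | the island: the bard, the dwarf, the knight, the mage]
6. Smuggler goes back to the mainland with the mage.  [the mainland: the cleric, the elf, the goblin, the mage, the orc, the rogue | the island: the bard, the dwarf, the knight]
7. Smuggler goes to the island with the goblin and the mage.  [the mainland: the cleric, the elf, the orc, the rogue | the island: the bard, the dwarf, the goblin, the knight, the mage]
8. Smuggler goes back to the mainland with the mage.  [the mainland: the cleric, the elf, the mage, the orc, the rogue | the island: the bard, the dwarf, the goblin, the knight]
9. Smuggler goes to the island with the mage and the orc.  [the mainland: the cleric, the elf, the rogue | the island: the bard, the dwarf, the goblin, the knight, the mage, the orc]
10. Smuggler goes back to the mainland with the mage.  [the mainland: the cleric, the elf, the mage, the rogue | the island: the bard, the dwarf, the goblin, the knight, the orc]
11. Smuggler goes to the island with the cleric and the mage.  [the mainland: the elf, the rogue | the island: the bard, the cleric, the dwarf, the goblin, the knight, the mage, the orc]
12. Smuggler goes back to the mainland with the mage.  [the mainland: the elf, the mage, the rogue | the island: the bard, the cleric, the dwarf, the goblin, the knight, the orc]
13. Smuggler goes to the island with the elf and the rogue.  [the mainland: the mage | the island: the bard, the cleric, the dwarf, the elf, the goblin, the knight, the orc, the rogue]
14. Smuggler goes back to the mainland with the bard.  [the mainland: the bard, the mage | the island: the cleric, the dwarf, the elf, the goblin, the knight, the orc, the rogue]
15. Smuggler goes to the island with the bard and the mage.  [the mainland: — | the island: the bard, the cleric, the dwarf, the elf, the goblin, the knight, the mage, the orc, the rogue]

15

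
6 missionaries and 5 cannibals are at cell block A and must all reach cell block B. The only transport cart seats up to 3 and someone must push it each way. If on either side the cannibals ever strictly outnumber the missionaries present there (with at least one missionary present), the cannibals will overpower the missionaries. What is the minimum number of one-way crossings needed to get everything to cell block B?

9

Counting alone: each trip to cell block B takes at most 3 across and each return brings at least 1 back, so after t trips out (and t−1 returns) at most 3t − (t−1) of the 11 are across; that first reaches 11 at t = 5, so at least 9 crossings are needed.
The plan below uses exactly 9 crossings, so it is optimal:
1. 3 cannibals → cell block B.  (cell block A: 6M 2C; cell block B: 0M 3C)
2. 1 cannibal ← cell block A.  (cell block A: 6M 3C; cell block B: 0M 2C)
3. 3 missionaries → cell block B.  (cell block A: 3M 3C; cell block B: 3M 2C)
4. 1 missionary ← cell block A.  (cell block A: 4M 3C; cell block B: 2M 2C)
5. 2 missionaries and 1 cannibal → cell block B.  (cell block A: 2M 2C; cell block B: 4M 3C)
6. 1 missionary ← cell block A.  (cell block A: 3M 2C; cell block B: 3M 3C)
7. 2 missionaries and 1 cannibal → cell block B.  (cell block A: 1M 1C; cell block B: 5M 4C)
8. 1 missionary ← cell block A.  (cell block A: 2M 1C; cell block B: 4M 4C)
9. 2 missionaries and 1 cannibal → cell block B.  (cell block A: 0M 0C; cell block B: 6M 5C)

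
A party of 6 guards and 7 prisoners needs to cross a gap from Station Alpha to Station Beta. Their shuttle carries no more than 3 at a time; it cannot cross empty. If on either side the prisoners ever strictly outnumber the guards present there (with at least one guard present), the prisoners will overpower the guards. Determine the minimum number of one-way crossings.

The prisoners already outnumber the guards at Station Alpha before anyone moves, so the starting position itself is disallowed.

impossible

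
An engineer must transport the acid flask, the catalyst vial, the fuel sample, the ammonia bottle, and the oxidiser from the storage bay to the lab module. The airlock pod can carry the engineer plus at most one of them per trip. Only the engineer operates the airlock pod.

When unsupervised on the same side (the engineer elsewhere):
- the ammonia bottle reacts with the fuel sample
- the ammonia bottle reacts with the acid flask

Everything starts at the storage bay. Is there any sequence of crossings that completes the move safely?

1. Engineer goes to the lab module with the ammonia bottle.  [the storage bay: the acid flask, the catalyst vial, the fuel sample, the oxidiser | the lab module: the ammonia bottle]
2. Engineer goes back to the storage bay alone.  [the storage bay: the acid flask, the catalyst vial, the fuel sample, the oxidiser | the lab module: the ammonia bottle]
3. Engineer goes to the lab module with the acid flask.  [the storage bay: the catalyst vial, the fuel sample, the oxidiser | the lab module: the acid flask, the ammonia bottle]
4. Engineer goes back to the storage bay with the ammonia bottle.  [the storage bay: the ammonia bottle, the catalyst vial, the fuel sample, the oxidiser | the lab module: the acid flask]
5. Engineer goes to the lab module with the fuel sample.  [the storage bay: the ammonia bottle, the catalyst vial, the oxidiser | the lab module: the acid flask, the fuel sample]
6. Engineer goes back to the storage bay alone.  [the storage bay: the ammonia bottle, the catalyst vial, the oxidiser | the lab module: the acid flask, the fuel sample]
7. Engineer goes to the lab module with the catalyst vial.  [the storage bay: the ammonia bottle, the oxidiser | the lab module: the acid flask, the catalyst vial, the fuel sample]
8. Engineer goes back to the storage bay alone.  [the storage bay: the ammonia bottle, the oxidiser | the lab module: the acid flask, the catalyst vial, the fuel sample]
9. Engineer goes to the lab module with the oxidiser.  [the storage bay: the ammonia bottle | the lab module: the acid flask, the catalyst vial, the fuel sample, the oxidiser]
10. Engineer goes back to the storage bay alone.  [the storage bay: the ammonia bottle | the lab module: the acid flask, the catalyst vial, the fuel sample, the oxidiser]
11. Engineer goes to the lab module with the ammonia bottle.  [the storage bay: — | the lab module: the acid flask, the ammonia bottle, the catalyst vial, the fuel sample, the oxidiser]

Yes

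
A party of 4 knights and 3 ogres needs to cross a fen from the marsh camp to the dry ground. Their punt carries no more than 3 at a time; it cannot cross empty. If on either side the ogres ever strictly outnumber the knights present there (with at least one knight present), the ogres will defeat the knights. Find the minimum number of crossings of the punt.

5

Counting alone: each trip to the dry ground takes at most 3 across and each return brings at least 1 back, so after t trips out (and t−1 returns) at most 3t − (t−1) of the 7 are across; that first reaches 7 at t = 3, so at least 5 crossings are needed.
The plan below uses exactly 5 crossings, so it is optimal:
1. 3 ogres → the dry ground.  (the marsh camp: 4K 0O; the dry ground: 0K 3O)
2. 1 ogre ← the marsh camp.  (the marsh camp: 4K 1O; the dry ground: 0K 2O)
3. 3 knights → the dry ground.  (the marsh camp: 1K 1O; the dry ground: 3K 2O)
4. 1 knight ← the marsh camp.  (the marsh camp: 2K 1O; the dry ground: 2K 2O)
5. 2 knights and 1 ogre → the dry ground.  (the marsh camp: 0K 0O; the dry ground: 4K 3O)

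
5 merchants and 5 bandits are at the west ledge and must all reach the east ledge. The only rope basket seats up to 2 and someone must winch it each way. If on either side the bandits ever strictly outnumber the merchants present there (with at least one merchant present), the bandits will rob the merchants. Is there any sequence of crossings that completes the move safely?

Following every safe sequence of crossings from the start, the most of the 10 that can be at the east ledge as the rope basket arrives there on crossings 1, 3, 5, 7 is 2, 3, 4, 5 respectively; the best ever achieved is 5 of 10.
From crossing 9 on, no configuration arises that was not already reachable earlier: only 13 distinct safe configurations (who is on which side, and where the rope basket is) can ever be reached, none of them has everyone across, and every continuation just revisits them. They are: 0 merchants + 0 bandits across (rope basket back at the start); 0 merchants + 1 bandit across (rope basket there); 0 merchants + 1 bandit across (rope basket back at the start); 0 merchants + 2 bandits across (rope basket there); 0 merchants + 2 bandits across (rope basket back at the start); 0 merchants + 3 bandits across (rope basket there); 0 merchants + 3 bandits across (rope basket back at the start); 0 merchants + 4 bandits across (rope basket there); 0 merchants + 4 bandits across (rope basket back at the start); 0 merchants + 5 bandits across (rope basket there); 1 merchant + 1 bandit across (rope basket there); 1 merchant + 1 bandit across (rope basket back at the start); 2 merchants + 2 bandits across (rope basket there). So no valid plan exists.

No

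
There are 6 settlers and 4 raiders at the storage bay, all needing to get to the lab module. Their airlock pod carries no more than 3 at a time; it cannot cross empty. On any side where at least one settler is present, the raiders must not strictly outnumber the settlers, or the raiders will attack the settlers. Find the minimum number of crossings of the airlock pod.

9

Counting alone: each trip to the lab module takes at most 3 across and each return brings at least 1 back, so after t trips out (and t−1 returns) at most 3t − (t−1) of the 10 are across; that first reaches 10 at t = 5, so at least 9 crossings are needed.
The plan below uses exactly 9 crossings, so it is optimal:
1. 2 raiders → the lab module.  (the storage bay: 6S 2R; the lab module: 0S 2R)
2. 1 raider ← the storage bay.  (the storage bay: 6S 3R; the lab module: 0S 1R)
3. 3 raiders → the lab module.  (the storage bay: 6S 0R; the lab module: 0S 4R)
4. 1 raider ← the storage bay.  (the storage bay: 6S 1R; the lab module: 0S 3R)
5. 3 settlers → the lab module.  (the storage bay: 3S 1R; the lab module: 3S 3R)
6. 1 raider ← the storage bay.  (the storage bay: 3S 2R; the lab module: 3S 2R)
7. 1 settler and 2 raiders → the lab module.  (the storage bay: 2S 0R; the lab module: 4S 4R)
8. 1 raider ← the storage bay.  (the storage bay: 2S 1R; the lab module: 4S 3R)
9. 2 settlers and 1 raider → the lab module.  (the storage bay: 0S 0R; the lab module: 6S 4R)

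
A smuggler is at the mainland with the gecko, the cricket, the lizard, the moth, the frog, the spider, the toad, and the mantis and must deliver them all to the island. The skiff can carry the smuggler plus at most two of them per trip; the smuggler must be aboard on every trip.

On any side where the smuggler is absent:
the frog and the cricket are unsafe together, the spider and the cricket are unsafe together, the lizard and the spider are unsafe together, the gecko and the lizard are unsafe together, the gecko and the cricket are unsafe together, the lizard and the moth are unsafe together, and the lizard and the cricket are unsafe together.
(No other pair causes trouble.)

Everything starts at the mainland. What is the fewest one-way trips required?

13

Counting alone: the smuggler can take at most 2 across per trip to the island, so moving all 8 needs at least 4 loaded trips out, with a return between consecutive ones — at least 7 crossings.
The safety rule pushes this higher. Following every safe sequence of crossings, the most of the 8 that can be at the island as the skiff arrives there on crossings 7, 9, 11 is 5, 6, 7 respectively — never all 8.
So no plan with fewer than 13 crossings exists, and this one achieves 13:
1. Smuggler goes to the island with the cricket and the lizard.
2. Smuggler goes back to the mainland with the cricket.
3. Smuggler goes to the island with the cricket and the moth.
4. Smuggler goes back to the mainland with the lizard.
5. Smuggler goes to the island with the gecko and the spider.
6. Smuggler goes back to the mainland with the cricket.
7. Smuggler goes to the island with the cricket and the frog.
8. Smuggler goes back to the mainland with the cricket.
9. Smuggler goes to the island with the cricket and the toad.
10. Smuggler goes back to the mainland with the cricket.
11. Smuggler goes to the island with the cricket and the mantis.
12. Smuggler goes back to the mainland with the cricket.
13. Smuggler goes to the island with the cricket and the lizard.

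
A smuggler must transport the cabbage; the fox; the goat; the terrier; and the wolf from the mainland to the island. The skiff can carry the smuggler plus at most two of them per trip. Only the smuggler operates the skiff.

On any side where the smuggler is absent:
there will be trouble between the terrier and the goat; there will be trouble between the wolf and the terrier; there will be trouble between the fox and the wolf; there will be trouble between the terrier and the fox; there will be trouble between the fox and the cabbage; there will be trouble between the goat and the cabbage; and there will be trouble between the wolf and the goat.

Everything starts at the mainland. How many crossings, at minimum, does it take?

Whatever the first load, the items left behind include a forbidden pair without the smuggler. No opening move is safe, so no plan exists.

impossible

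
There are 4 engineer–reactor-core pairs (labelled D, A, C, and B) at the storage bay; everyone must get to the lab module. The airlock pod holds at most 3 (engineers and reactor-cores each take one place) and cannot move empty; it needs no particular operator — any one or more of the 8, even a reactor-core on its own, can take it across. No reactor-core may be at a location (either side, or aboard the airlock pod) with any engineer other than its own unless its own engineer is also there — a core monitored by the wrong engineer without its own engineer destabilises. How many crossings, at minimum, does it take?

Counting alone: each trip to the lab module takes at most 3 across and each return brings at least 1 back, so after t trips out (and t−1 returns) at most 3t − (t−1) of the 8 are across; that first reaches 8 at t = 4, so at least 7 crossings are needed.
The safety rule pushes this higher. Following every safe sequence of crossings, the most of the 8 that can be at the lab module as the airlock pod arrives there on crossing 7 is 7 — never all 8.
So no plan with fewer than 9 crossings exists, and this one achieves 9:
1. engineer D and reactor-core D cross → the lab module.
2. engineer D crosses ← the storage bay.
3. engineer A, engineer D, and reactor-core A cross → the lab module.
4. engineer D and reactor-core D cross ← the storage bay.
5. engineer B, engineer C, and engineer D cross → the lab module.
6. reactor-core A crosses ← the storage bay.
7. reactor-core A and reactor-core D cross → the lab module.
8. reactor-core D crosses ← the storage bay.
9. reactor-core B, reactor-core C, and reactor-core D cross → the lab module.

9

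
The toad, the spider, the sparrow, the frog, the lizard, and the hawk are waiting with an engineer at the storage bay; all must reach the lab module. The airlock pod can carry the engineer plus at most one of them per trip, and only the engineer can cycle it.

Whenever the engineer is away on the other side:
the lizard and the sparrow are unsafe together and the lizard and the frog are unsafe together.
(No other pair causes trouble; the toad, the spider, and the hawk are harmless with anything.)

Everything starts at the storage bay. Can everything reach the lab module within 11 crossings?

Counting alone: the engineer can take at most 1 across per trip to the lab module, so moving all 6 needs at least 6 loaded trips out, with a return between consecutive ones — at least 11 crossings.
The safety rule pushes this higher. Following every safe sequence of crossings, the most of the 6 that can be at the lab module as the airlock pod arrives there on crossing 11 is 5 — never all 6.
So the move cannot be finished within 11 crossings. (The shortest complete plan takes 13:)
1. Engineer goes to the lab module with the lizard.  [the storage bay: the frog, the hawk, the sparrow, the spider, the toad | the lab module: the lizard]
2. Engineer goes back to the storage bay alone.  [the storage bay: the frog, the hawk, the sparrow, the spider, the toad | the lab module: the lizard]
3. Engineer goes to the lab module with the toad.  [the storage bay: the frog, the hawk, the sparrow, the spider | the lab module: the lizard, the toad]
4. Engineer goes back to the storage bay alone.  [the storage bay: the frog, the hawk, the sparrow, the spider | the lab module: the lizard, the toad]
5. Engineer goes to the lab module with the spider.  [the storage bay: the frog, the hawk, the sparrow | the lab module: the lizard, the spider, the toad]
6. Engineer goes back to the storage bay alone.  [the storage bay: the frog, the hawk, the sparrow | the lab module: the lizard, the spider, the toad]
7. Engineer goes to the lab module with the sparrow.  [the storage bay: the frog, the hawk | the lab module: the lizard, the sparrow, the spider, the toad]
8. Engineer goes back to the storage bay with the lizard.  [the storage bay: the frog, the hawk, the lizard | the lab module: the sparrow, the spider, the toad]
9. Engineer goes to the lab module with the frog.  [the storage bay: the hawk, the lizard | the lab module: the frog, the sparrow, the spider, the toad]
10. Engineer goes back to the storage bay alone.  [the storage bay: the hawk, the lizard | the lab module: the frog, the sparrow, the spider, the toad]
11. Engineer goes to the lab module with the hawk.  [the storage bay: the lizard | the lab module: the frog, the hawk, the sparrow, the spider, the toad]
12. Engineer goes back to the storage bay alone.  [the storage bay: the lizard | the lab module: the frog, the hawk, the sparrow, the spider, the toad]
13. Engineer goes to the lab module with the lizard.  [the storage bay: — | the lab module: the frog, the hawk, the lizard, the sparrow, the spider, the toad]

No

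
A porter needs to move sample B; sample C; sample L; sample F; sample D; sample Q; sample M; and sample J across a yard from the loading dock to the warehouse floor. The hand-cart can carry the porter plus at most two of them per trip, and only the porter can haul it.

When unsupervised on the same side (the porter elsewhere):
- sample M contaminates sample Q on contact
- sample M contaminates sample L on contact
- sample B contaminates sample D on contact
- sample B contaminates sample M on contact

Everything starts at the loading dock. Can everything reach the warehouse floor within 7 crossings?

Counting alone: the porter can take at most 2 across per trip to the warehouse floor, so moving all 8 needs at least 4 loaded trips out, with a return between consecutive ones — at least 7 crossings.
The safety rule pushes this higher. Following every safe sequence of crossings, the most of the 8 that can be at the warehouse floor as the hand-cart arrives there on crossing 7 is 7 — never all 8.
So the move cannot be finished within 7 crossings. (The shortest complete plan takes 9:)
1. Porter goes to the warehouse floor with sample B and sample M.  [the loading dock: sample C, sample D, sample F, sample J, sample L, sample Q | the warehouse floor: sample B, sample M]
2. Porter goes back to the loading dock with sample B.  [the loading dock: sample B, sample C, sample D, sample F, sample J, sample L, sample Q | the warehouse floor: sample M]
3. Porter goes to the warehouse floor with sample B and sample C.  [the loading dock: sample D, sample F, sample J, sample L, sample Q | the warehouse floor: sample B, sample C, sample M]
4. Porter goes back to the loading dock with sample M.  [the loading dock: sample D, sample F, sample J, sample L, sample M, sample Q | the warehouse floor: sample B, sample C]
5. Porter goes to the warehouse floor with sample L and sample Q.  [the loading dock: sample D, sample F, sample J, sample M | the warehouse floor: sample B, sample C, sample L, sample Q]
6. Porter goes back to the loading dock alone.  [the loading dock: sample D, sample F, sample J, sample M | the warehouse floor: sample B, sample C, sample L, sample Q]
7. Porter goes to the warehouse floor with sample F and sample J.  [the loading dock: sample D, sample M | the warehouse floor: sample B, sample C, sample F, sample J, sample L, sample Q]
8. Porter goes back to the loading dock alone.  [the loading dock: sample D, sample M | the warehouse floor: sample B, sample C, sample F, sample J, sample L, sample Q]
9. Porter goes to the warehouse floor with sample D and sample M.  [the loading dock: — | the warehouse floor: sample B, sample C, sample D, sample F, sample J, sample L, sample M, sample Q]

No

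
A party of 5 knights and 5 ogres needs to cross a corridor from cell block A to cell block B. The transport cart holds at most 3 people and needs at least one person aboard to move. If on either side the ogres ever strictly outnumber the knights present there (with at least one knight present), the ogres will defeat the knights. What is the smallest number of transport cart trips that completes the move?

Counting alone: each trip to cell block B takes at most 3 across and each return brings at least 1 back, so after t trips out (and t−1 returns) at most 3t − (t−1) of the 10 are across; that first reaches 10 at t = 5, so at least 9 crossings are needed.
The safety rule pushes this higher. Following every safe sequence of crossings, the most of the 10 that can be at cell block B as the transport cart arrives there on crossing 9 is 9 — never all 10.
So no plan with fewer than 11 crossings exists, and this one achieves 11:
1. 2 ogres → cell block B.  (cell block A: 5K 3O; cell block B: 0K 2O)
2. 1 ogre ← cell block A.  (cell block A: 5K 4O; cell block B: 0K 1O)
3. 3 ogres → cell block B.  (cell block A: 5K 1O; cell block B: 0K 4O)
4. 1 ogre ← cell block A.  (cell block A: 5K 2O; cell block B: 0K 3O)
5. 3 knights → cell block B.  (cell block A: 2K 2O; cell block B: 3K 3O)
6. 1 knight and 1 ogre ← cell block A.  (cell block A: 3K 3O; cell block B: 2K 2O)
7. 3 knights → cell block B.  (cell block A: 0K 3O; cell block B: 5K 2O)
8. 1 ogre ← cell block A.  (cell block A: 0K 4O; cell block B: 5K 1O)
9. 2 ogres → cell block B.  (cell block A: 0K 2O; cell block B: 5K 3O)
10. 1 ogre ← cell block A.  (cell block A: 0K 3O; cell block B: 5K 2O)
11. 3 ogres → cell block B.  (cell block A: 0K 0O; cell block B: 5K 5O)

11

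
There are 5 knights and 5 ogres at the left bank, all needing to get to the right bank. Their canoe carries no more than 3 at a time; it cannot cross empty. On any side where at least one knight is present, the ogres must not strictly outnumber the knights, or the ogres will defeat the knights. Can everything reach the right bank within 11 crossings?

Yes

Yes — this plan uses 11 crossings (≤ 11):
1. 2 ogres → the right bank.  (the left bank: 5K 3O; the right bank: 0K 2O)
2. 1 ogre ← the left bank.  (the left bank: 5K 4O; the right bank: 0K 1O)
3. 3 ogres → the right bank.  (the left bank: 5K 1O; the right bank: 0K 4O)
4. 1 ogre ← the left bank.  (the left bank: 5K 2O; the right bank: 0K 3O)
5. 3 knights → the right bank.  (the left bank: 2K 2O; the right bank: 3K 3O)
6. 1 knight and 1 ogre ← the left bank.  (the left bank: 3K 3O; the right bank: 2K 2O)
7. 3 knights → the right bank.  (the left bank: 0K 3O; the right bank: 5K 2O)
8. 1 ogre ← the left bank.  (the left bank: 0K 4O; the right bank: 5K 1O)
9. 2 ogres → the right bank.  (the left bank: 0K 2O; the right bank: 5K 3O)
10. 1 ogre ← the left bank.  (the left bank: 0K 3O; the right bank: 5K 2O)
11. 3 ogres → the right bank.  (the left bank: 0K 0O; the right bank: 5K 5O)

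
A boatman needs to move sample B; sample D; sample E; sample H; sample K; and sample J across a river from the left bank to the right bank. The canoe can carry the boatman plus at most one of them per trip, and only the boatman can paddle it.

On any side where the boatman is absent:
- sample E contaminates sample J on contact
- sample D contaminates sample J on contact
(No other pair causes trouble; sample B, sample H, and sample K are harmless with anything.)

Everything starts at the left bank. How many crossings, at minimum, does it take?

Counting alone: the boatman can take at most 1 across per trip to the right bank, so moving all 6 needs at least 6 loaded trips out, with a return between consecutive ones — at least 11 crossings.
The safety rule pushes this higher. Following every safe sequence of crossings, the most of the 6 that can be at the right bank as the canoe arrives there on crossing 11 is 5 — never all 6.
So no plan with fewer than 13 crossings exists, and this one achieves 13:
1. Boatman goes to the right bank with sample J.
2. Boatman goes back to the left bank alone.
3. Boatman goes to the right bank with sample B.
4. Boatman goes back to the left bank alone.
5. Boatman goes to the right bank with sample D.
6. Boatman goes back to the left bank with sample J.
7. Boatman goes to the right bank with sample E.
8. Boatman goes back to the left bank alone.
9. Boatman goes to the right bank with sample H.
10. Boatman goes back to the left bank alone.
11. Boatman goes to the right bank with sample K.
12. Boatman goes back to the left bank alone.
13. Boatman goes to the right bank with sample J.

13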